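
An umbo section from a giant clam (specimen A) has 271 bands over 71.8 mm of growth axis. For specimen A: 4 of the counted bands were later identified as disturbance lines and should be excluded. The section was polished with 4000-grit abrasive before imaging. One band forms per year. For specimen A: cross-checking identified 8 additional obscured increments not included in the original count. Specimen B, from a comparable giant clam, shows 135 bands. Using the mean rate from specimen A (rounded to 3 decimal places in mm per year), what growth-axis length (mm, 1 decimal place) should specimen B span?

Specimen A: adjusted count: 271 − 4 + 8 = 275 bands.
A: 71.8 mm over 275 years gives 71.8 / 275 ≈ 0.261 mm/yr.
Length of B = 0.261 × 135 = 35.2 mm.

35.2 mm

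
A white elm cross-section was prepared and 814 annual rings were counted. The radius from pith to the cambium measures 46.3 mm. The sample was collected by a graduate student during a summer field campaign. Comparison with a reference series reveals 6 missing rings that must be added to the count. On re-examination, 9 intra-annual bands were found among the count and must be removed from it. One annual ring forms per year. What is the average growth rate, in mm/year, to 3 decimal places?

0.057 mm/year

Adjusted count: 814 − 9 + 6 = 811 annual rings.
Mean rate = 46.3 mm / 811 years ≈ 0.057 mm/year.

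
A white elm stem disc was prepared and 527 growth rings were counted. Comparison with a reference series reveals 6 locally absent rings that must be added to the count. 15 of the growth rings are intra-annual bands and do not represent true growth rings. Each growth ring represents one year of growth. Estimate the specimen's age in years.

Correcting the raw count gives 527 − 15 + 6 = 518 true growth rings.
At one growth ring per year, that is 518 years.

518 years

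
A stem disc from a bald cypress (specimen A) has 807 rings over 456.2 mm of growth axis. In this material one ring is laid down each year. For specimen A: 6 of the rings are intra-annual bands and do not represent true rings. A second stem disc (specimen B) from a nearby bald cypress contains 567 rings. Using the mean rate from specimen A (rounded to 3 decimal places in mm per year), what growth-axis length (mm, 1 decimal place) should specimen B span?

323.2 mm

Specimen A: adjusted count: 807 − 6 = 801 rings.
A: 456.2 mm over 801 years gives 456.2 / 801 ≈ 0.570 mm/year.
Length of B = 0.570 × 567 = 323.2 mm.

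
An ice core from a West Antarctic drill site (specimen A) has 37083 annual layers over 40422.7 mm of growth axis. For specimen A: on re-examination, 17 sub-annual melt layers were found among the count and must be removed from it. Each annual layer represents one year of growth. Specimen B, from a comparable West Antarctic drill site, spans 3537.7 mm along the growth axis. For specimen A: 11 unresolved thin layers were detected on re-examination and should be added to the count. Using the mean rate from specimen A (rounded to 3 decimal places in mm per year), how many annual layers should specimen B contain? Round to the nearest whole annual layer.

Specimen A: after corrections the count is 37083 − 17 + 11 = 37077 annual layers.
A: Extension rate ≈ 40422.7 / 37077 = 1.090 mm per year.
Specimen B: 3537.7 mm / 1.090 mm per year = 3245.60 years ≈ 3246 annual layers.

3246 annual layers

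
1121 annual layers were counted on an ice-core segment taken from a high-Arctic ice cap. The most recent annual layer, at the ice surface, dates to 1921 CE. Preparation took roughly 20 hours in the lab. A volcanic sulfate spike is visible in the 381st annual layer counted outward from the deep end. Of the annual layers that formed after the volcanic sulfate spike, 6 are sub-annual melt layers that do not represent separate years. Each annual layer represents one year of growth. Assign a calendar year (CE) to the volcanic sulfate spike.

1121 − 381 = 740 annual layers lie beyond the volcanic sulfate spike toward the ice surface.
740 − 6 false = 734 true annual layers after the volcanic sulfate spike.
1921 − 734 = 1187 CE.

1187 CE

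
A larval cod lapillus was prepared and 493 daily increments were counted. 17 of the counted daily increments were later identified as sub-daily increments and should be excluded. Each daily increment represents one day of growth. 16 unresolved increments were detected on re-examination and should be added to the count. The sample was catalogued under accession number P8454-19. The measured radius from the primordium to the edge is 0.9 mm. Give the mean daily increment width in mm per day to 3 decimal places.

Adjusted count: 493 − 17 + 16 = 492 daily increments.
Extension rate ≈ 0.9 / 492 = 0.002 mm per day.

0.002 mm per day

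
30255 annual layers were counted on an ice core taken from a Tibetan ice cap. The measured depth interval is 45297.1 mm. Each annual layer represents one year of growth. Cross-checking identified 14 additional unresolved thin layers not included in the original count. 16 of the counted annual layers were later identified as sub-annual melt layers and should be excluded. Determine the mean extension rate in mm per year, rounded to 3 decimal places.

Correcting the raw count gives 30255 − 16 + 14 = 30253 true annual layers.
Extension rate ≈ 45297.1 / 30253 = 1.497 mm per year.

1.497 mm per year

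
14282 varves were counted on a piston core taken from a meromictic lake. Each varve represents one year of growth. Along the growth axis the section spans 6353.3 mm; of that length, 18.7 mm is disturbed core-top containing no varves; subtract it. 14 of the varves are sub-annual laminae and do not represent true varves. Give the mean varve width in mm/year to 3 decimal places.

True varve count = 14282 − 14 = 14268.
Removing the 18.7 mm offcut leaves 6353.3 − 18.7 = 6334.6 mm.
Extension rate ≈ 6334.6 / 14268 = 0.444 mm/year.

0.444 mm/year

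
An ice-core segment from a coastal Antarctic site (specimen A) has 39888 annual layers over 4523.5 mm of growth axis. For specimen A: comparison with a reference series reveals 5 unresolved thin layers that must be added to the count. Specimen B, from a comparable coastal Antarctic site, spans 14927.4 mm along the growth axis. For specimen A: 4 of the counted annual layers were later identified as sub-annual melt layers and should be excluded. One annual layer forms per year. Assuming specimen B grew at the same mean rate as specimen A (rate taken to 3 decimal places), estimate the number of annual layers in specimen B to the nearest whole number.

132101 annual layers

Specimen A: correcting the raw count gives 39888 − 4 + 5 = 39889 true annual layers.
A: Mean rate = 4523.5 mm / 39889 years ≈ 0.113 mm per year.
Specimen B: 14927.4 mm / 0.113 mm per year = 132100.88 years ≈ 132101 annual layers.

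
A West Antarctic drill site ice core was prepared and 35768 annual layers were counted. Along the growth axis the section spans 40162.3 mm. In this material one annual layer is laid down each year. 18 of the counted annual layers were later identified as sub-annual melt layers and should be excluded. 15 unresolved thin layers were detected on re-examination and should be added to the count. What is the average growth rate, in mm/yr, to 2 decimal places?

Adjusted count: 35768 − 18 + 15 = 35765 annual layers.
Mean rate = 40162.3 mm / 35765 years ≈ 1.12 mm/yr.

1.12 mm/yr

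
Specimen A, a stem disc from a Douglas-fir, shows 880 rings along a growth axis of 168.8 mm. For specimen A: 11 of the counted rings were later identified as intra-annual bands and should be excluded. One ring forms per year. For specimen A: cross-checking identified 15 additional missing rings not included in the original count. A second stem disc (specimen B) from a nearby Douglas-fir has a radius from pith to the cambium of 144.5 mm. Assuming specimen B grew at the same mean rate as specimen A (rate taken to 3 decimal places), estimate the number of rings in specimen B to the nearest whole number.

Specimen A: after corrections the count is 880 − 11 + 15 = 884 rings.
A: Mean rate = 168.8 mm / 884 years ≈ 0.191 mm per year.
For B, 144.5 / 0.191 = 756.54 years ≈ 757 rings.

757 rings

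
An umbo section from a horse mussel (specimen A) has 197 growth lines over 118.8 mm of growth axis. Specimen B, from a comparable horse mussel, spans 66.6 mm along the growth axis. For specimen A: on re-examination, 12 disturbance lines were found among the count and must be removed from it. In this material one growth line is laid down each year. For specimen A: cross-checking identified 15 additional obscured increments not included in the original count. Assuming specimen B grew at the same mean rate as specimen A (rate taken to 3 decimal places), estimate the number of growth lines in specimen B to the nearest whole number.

Specimen A: adjusted count: 197 − 12 + 15 = 200 growth lines.
A: Extension rate ≈ 118.8 / 200 = 0.594 mm/year.
Specimen B: 66.6 mm / 0.594 mm per year = 112.12 years ≈ 112 growth lines.

112 growth lines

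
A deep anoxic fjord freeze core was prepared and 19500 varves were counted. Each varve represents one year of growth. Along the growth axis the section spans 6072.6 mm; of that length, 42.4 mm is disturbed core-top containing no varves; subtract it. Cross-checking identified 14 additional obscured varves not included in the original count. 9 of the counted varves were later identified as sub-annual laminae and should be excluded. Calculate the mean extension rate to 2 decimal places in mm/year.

Adjusted count: 19500 − 9 + 14 = 19505 varves.
Net length = 6072.6 − 42.4 = 6030.2 mm.
Extension rate ≈ 6030.2 / 19505 = 0.31 mm/year.

0.31 mm/year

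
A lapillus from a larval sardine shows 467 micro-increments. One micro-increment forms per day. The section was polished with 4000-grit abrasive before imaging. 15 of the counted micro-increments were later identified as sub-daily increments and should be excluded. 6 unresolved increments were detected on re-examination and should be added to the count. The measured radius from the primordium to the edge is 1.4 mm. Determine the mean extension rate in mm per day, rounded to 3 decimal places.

Adjusted count: 467 − 15 + 6 = 458 micro-increments.
Mean rate = 1.4 mm / 458 days ≈ 0.003 mm per day.

0.003 mm per day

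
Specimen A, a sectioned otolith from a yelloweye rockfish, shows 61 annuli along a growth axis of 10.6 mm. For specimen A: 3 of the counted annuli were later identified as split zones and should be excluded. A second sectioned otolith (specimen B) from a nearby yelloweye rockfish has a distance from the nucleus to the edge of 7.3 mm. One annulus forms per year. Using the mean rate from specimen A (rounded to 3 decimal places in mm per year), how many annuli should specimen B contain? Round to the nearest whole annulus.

Specimen A: adjusted count: 61 − 3 = 58 annuli.
A: Mean rate = 10.6 mm / 58 years ≈ 0.183 mm/year.
B spans 7.3 / 0.183 = 39.89 years ≈ 40 annuli.

40 annuli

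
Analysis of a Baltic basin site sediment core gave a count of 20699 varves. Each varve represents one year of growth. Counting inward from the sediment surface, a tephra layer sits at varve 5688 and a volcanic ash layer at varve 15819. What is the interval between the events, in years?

10131 years

Separation: 15819 − 5688 = 10131 varves.
That is 10131 years at one varve per year.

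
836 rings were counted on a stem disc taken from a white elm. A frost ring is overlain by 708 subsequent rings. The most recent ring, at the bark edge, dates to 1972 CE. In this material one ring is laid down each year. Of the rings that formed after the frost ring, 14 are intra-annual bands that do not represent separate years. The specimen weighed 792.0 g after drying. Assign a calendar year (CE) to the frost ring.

1278 CE

708 rings formed after the frost ring.
Removing the 14 false rings leaves 708 − 14 = 694 true rings beyond the frost ring.
1972 − 694 = 1278 CE.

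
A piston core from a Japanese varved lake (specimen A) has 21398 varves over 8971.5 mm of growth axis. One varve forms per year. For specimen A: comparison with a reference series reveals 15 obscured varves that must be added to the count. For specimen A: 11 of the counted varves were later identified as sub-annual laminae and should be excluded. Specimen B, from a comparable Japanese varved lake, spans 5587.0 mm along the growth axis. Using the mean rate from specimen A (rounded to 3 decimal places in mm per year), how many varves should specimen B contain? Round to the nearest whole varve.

13334 varves

Specimen A: after corrections the count is 21398 − 11 + 15 = 21402 varves.
A: 8971.5 mm over 21402 years gives 8971.5 / 21402 ≈ 0.419 mm/yr.
Specimen B: 5587.0 mm / 0.419 mm per year = 13334.13 years ≈ 13334 varves.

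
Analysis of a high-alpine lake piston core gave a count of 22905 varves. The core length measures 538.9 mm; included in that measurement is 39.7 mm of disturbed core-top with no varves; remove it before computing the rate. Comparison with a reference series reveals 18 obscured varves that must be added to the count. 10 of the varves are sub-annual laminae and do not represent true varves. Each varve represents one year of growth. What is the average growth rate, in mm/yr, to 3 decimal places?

0.022 mm/yr

True varve count = 22905 − 10 + 18 = 22913.
Removing the 39.7 mm offcut leaves 538.9 − 39.7 = 499.2 mm.
499.2 mm over 22913 years gives 499.2 / 22913 ≈ 0.022 mm/yr.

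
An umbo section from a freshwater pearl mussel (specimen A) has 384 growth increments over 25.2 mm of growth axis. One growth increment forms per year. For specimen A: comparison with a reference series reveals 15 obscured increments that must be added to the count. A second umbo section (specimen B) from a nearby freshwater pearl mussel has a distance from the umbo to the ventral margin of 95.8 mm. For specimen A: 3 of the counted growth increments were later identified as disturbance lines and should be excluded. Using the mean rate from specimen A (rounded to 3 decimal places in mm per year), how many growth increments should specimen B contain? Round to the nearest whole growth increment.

Specimen A: correcting the raw count gives 384 − 3 + 15 = 396 true growth increments.
A: Mean rate = 25.2 mm / 396 years ≈ 0.064 mm/year.
B spans 95.8 / 0.064 = 1496.88 years ≈ 1497 growth increments.

1497 growth increments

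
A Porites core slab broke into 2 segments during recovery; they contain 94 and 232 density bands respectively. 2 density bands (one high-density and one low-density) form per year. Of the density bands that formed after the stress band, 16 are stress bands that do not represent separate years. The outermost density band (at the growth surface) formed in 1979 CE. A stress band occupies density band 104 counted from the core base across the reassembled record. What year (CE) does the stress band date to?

Total density bands = 94 + 232 = 326.
Between density band 104 and the growth surface there are 326 − 104 = 222 density bands.
222 − 16 false = 206 true density bands after the stress band.
With 2 density bands per year, 206 / 2 = 103 years.
1979 − 103 = 1876 CE.

1876 CE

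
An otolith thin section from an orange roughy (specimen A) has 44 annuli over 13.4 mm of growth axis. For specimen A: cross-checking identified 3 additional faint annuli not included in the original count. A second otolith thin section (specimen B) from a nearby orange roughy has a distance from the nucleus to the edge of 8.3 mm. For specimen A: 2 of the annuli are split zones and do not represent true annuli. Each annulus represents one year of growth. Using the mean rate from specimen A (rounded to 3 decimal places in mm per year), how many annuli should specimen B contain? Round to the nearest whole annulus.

28 annuli

Specimen A: true annulus count = 44 − 2 + 3 = 45.
A: Mean rate = 13.4 mm / 45 years ≈ 0.298 mm per year.
For B, 8.3 / 0.298 = 27.85 years ≈ 28 annuli.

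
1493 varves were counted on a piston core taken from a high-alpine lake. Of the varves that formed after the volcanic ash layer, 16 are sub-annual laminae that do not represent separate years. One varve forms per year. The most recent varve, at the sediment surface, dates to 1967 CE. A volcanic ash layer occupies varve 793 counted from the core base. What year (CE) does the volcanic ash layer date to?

1283 CE

1493 − 793 = 700 varves lie beyond the volcanic ash layer toward the sediment surface.
Excluding 16 false varves: 700 − 16 = 684.
The varve at the sediment surface is 1967 CE, so the volcanic ash layer dates to 1967 − 684 = 1283 CE.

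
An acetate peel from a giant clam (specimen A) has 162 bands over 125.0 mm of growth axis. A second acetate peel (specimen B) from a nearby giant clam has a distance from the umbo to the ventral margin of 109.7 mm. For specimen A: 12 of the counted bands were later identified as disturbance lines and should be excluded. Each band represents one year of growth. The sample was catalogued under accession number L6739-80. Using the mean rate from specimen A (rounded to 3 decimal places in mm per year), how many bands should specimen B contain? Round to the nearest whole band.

Specimen A: true band count = 162 − 12 = 150.
A: 125.0 mm over 150 years gives 125.0 / 150 ≈ 0.833 mm per year.
For B, 109.7 / 0.833 = 131.69 years ≈ 132 bands.

132 bands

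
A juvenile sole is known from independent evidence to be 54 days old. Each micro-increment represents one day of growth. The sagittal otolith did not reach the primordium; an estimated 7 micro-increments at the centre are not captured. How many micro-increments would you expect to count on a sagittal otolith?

One micro-increment per day gives 54 micro-increments over 54 days.
54 − 7 missed = 47 micro-increments expected in the prepared section.

47 micro-increments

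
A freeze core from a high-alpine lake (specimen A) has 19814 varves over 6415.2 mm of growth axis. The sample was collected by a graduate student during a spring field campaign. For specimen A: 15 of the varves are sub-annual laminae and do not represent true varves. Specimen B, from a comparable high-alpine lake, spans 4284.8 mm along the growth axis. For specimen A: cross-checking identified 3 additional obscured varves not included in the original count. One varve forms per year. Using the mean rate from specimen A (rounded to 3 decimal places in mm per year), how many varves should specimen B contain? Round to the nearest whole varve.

13225 varves

Specimen A: correcting the raw count gives 19814 − 15 + 3 = 19802 true varves.
A: Mean rate = 6415.2 mm / 19802 years ≈ 0.324 mm/year.
For B, 4284.8 / 0.324 = 13224.69 years ≈ 13225 varves.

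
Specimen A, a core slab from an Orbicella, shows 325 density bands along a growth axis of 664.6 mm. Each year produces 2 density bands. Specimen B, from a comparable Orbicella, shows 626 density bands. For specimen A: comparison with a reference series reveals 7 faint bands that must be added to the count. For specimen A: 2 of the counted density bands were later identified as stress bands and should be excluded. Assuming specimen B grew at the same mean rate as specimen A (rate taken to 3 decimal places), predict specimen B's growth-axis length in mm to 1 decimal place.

1260.8 mm

Specimen A: correcting the raw count gives 325 − 2 + 7 = 330 true density bands.
Specimen A: with 2 density bands per year, 330 / 2 = 165 years.
A: Extension rate ≈ 664.6 / 165 = 4.028 mm per year.
Specimen B: with 2 density bands per year, 626 / 2 = 313 years. B's length ≈ 4.028 × 313 = 1260.8 mm.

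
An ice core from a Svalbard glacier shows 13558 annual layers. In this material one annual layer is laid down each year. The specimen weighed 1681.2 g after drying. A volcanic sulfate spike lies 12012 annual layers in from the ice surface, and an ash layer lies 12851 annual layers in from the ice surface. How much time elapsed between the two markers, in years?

839 years

Separation: 12851 − 12012 = 839 annual layers.
At one annual layer per year, 839 years elapsed between them.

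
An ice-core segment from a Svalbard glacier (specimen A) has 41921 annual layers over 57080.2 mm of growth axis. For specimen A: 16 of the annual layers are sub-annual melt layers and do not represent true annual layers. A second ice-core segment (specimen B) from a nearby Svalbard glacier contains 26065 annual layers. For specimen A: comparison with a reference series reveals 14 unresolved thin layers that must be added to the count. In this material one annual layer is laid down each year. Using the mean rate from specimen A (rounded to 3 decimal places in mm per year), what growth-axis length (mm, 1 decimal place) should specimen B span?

Specimen A: after corrections the count is 41921 − 16 + 14 = 41919 annual layers.
A: Mean rate = 57080.2 mm / 41919 years ≈ 1.362 mm per year.
Length of B = 1.362 × 26065 = 35500.5 mm.

35500.5 mm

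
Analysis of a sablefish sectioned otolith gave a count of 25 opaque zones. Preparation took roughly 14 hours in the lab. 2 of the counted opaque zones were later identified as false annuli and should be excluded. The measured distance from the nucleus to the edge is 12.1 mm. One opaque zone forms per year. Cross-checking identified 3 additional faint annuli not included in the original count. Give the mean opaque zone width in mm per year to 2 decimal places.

After corrections the count is 25 − 2 + 3 = 26 opaque zones.
Mean rate = 12.1 mm / 26 years ≈ 0.47 mm per year.

0.47 mm per year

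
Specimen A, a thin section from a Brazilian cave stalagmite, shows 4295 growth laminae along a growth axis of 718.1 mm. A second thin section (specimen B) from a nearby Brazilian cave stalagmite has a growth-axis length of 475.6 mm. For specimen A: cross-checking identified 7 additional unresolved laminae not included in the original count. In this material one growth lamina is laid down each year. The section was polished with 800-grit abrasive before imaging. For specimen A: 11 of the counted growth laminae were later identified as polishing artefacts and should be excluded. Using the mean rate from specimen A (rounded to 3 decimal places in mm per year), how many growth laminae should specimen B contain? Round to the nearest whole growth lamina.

2848 growth laminae

Specimen A: correcting the raw count gives 4295 − 11 + 7 = 4291 true growth laminae.
A: Extension rate ≈ 718.1 / 4291 = 0.167 mm per year.
B spans 475.6 / 0.167 = 2847.90 years ≈ 2848 growth laminae.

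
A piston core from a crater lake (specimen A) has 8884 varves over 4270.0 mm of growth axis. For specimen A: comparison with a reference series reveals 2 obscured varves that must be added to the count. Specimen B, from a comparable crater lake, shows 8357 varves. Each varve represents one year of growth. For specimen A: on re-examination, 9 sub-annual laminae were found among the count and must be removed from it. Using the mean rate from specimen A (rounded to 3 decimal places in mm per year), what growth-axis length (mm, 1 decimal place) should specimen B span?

Specimen A: adjusted count: 8884 − 9 + 2 = 8877 varves.
A: Extension rate ≈ 4270.0 / 8877 = 0.481 mm/year.
B's length ≈ 0.481 × 8357 = 4019.7 mm.

4019.7 mm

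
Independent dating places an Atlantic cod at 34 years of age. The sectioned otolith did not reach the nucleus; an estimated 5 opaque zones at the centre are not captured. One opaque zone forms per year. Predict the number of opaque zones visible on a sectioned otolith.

At one opaque zone per year, 34 years correspond to 34 opaque zones.
Less the 5 uncaptured opaque zones: 34 − 5 = 29.

29 opaque zones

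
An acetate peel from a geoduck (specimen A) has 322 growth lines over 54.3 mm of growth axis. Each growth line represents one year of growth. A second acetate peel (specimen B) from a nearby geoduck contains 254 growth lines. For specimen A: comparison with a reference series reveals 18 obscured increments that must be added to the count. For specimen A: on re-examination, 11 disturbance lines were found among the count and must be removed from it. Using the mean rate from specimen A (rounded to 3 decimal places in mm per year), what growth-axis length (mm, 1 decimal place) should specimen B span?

41.9 mm

Specimen A: adjusted count: 322 − 11 + 18 = 329 growth lines.
A: Extension rate ≈ 54.3 / 329 = 0.165 mm per year.
For B, 0.165 mm/year × 254 years = 41.9 mm.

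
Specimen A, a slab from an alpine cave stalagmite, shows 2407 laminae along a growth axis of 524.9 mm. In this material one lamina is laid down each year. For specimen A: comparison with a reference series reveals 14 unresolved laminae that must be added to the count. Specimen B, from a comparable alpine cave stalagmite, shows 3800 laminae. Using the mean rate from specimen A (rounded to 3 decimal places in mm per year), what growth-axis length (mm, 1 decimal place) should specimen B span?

Specimen A: after corrections the count is 2407 + 14 = 2421 laminae.
A: Extension rate ≈ 524.9 / 2421 = 0.217 mm per year.
Length of B = 0.217 × 3800 = 824.6 mm.

824.6 mm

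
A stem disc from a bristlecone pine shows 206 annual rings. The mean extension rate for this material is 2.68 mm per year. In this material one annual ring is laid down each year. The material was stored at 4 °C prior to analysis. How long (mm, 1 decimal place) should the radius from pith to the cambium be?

552.1 mm

The record spans 206 years at 2.68 mm per year.
Length ≈ 2.68 × 206 = 552.1 mm.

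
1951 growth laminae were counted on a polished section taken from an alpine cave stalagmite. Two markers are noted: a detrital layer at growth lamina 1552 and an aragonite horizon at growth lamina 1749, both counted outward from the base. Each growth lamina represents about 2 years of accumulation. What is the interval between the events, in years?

1749 − 1552 = 197 growth laminae lie between the two events.
197 growth laminae at 2 years each span 197 × 2 = 394 years.

394 years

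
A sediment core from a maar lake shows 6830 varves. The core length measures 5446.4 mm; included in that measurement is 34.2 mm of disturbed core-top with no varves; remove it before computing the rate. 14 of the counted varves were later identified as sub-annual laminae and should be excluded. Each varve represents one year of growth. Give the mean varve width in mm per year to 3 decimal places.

True varve count = 6830 − 14 = 6816.
Removing the 34.2 mm offcut leaves 5446.4 − 34.2 = 5412.2 mm.
5412.2 mm over 6816 years gives 5412.2 / 6816 ≈ 0.794 mm per year.

0.794 mm per year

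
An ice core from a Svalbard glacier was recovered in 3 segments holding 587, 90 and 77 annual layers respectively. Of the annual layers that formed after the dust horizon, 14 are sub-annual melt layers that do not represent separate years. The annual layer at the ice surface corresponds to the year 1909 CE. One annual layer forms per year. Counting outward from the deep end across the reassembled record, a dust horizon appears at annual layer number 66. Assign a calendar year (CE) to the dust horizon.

1235 CE

Total annual layers = 587 + 90 + 77 = 754.
754 − 66 = 688 annual layers lie beyond the dust horizon toward the ice surface.
Removing the 14 false annual layers leaves 688 − 14 = 674 true annual layers beyond the dust horizon.
The annual layer at the ice surface is 1909 CE, so the dust horizon dates to 1909 − 674 = 1235 CE.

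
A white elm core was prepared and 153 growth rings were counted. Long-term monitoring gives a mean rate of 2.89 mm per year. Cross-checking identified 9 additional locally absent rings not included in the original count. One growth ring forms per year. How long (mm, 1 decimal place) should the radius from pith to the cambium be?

Adjusted count: 153 + 9 = 162 growth rings.
162 years at 2.89 mm/year gives 2.89 × 162 = 468.2 mm.

468.2 mm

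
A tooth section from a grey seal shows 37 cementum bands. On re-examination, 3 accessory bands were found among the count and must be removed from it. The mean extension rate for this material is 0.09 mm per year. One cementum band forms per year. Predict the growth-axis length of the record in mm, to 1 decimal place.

3.1 mm

True cementum band count = 37 − 3 = 34.
Length ≈ 0.09 × 34 = 3.1 mm.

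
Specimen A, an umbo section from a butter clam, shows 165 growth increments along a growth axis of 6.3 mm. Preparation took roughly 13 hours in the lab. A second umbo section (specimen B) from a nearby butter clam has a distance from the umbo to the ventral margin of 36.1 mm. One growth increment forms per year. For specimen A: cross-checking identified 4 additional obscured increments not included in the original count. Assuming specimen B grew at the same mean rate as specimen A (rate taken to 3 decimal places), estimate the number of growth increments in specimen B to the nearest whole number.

Specimen A: after corrections the count is 165 + 4 = 169 growth increments.
A: Extension rate ≈ 6.3 / 169 = 0.037 mm/yr.
For B, 36.1 / 0.037 = 975.68 years ≈ 976 growth increments.

976 growth increments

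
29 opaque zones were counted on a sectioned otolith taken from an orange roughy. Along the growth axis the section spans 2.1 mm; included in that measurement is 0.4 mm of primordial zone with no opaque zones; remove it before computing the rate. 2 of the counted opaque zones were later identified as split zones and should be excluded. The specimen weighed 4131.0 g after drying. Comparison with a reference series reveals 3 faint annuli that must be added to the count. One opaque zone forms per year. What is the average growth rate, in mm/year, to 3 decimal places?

0.057 mm/year

True opaque zone count = 29 − 2 + 3 = 30.
Net length = 2.1 − 0.4 = 1.7 mm.
1.7 mm over 30 years gives 1.7 / 30 ≈ 0.057 mm/year.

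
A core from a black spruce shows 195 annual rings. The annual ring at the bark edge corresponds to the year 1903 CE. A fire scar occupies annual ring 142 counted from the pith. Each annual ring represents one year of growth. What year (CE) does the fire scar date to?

The fire scar sits at annual ring 142 from the pith, so 195 − 142 = 53 annual rings formed after it.
The annual ring at the bark edge is 1903 CE, so the fire scar dates to 1903 − 53 = 1850 CE.

1850 CE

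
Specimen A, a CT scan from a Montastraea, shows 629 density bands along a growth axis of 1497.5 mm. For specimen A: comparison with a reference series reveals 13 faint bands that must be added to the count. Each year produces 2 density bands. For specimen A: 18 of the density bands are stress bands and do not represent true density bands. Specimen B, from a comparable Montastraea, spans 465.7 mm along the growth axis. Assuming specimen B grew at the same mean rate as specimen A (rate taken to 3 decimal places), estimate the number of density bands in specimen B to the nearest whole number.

194 density bands

Specimen A: after corrections the count is 629 − 18 + 13 = 624 density bands.
Specimen A: 624 density bands at 2 per year is 624 / 2 = 312 years.
A: Extension rate ≈ 1497.5 / 312 = 4.800 mm/year.
For B, 465.7 / 4.800 = 97.02 years; at 2 density bands per year that is 97.02 × 2 ≈ 194 density bands.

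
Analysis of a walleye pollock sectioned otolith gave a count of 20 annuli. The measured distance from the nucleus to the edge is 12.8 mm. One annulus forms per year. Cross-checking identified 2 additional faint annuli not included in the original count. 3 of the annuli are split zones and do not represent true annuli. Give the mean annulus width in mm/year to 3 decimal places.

0.674 mm/year

True annulus count = 20 − 3 + 2 = 19.
12.8 mm over 19 years gives 12.8 / 19 ≈ 0.674 mm/year.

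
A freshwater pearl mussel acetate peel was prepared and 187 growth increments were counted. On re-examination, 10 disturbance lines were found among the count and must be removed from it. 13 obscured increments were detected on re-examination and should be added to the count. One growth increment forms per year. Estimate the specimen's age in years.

190 yr

Adjusted count: 187 − 10 + 13 = 190 growth increments.
At one growth increment per year, that is 190 years.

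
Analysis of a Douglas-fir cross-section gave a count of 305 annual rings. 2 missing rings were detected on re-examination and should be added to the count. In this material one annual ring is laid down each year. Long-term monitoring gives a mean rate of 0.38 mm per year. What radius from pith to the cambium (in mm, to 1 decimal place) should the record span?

116.7 mm

After corrections the count is 305 + 2 = 307 annual rings.
Length ≈ 0.38 × 307 = 116.7 mm.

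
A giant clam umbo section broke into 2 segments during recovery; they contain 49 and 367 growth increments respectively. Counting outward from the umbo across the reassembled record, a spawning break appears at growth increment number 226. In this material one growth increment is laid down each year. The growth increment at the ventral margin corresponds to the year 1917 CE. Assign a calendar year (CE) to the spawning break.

1727 CE

Total growth increments = 49 + 367 = 416.
The spawning break sits at growth increment 226 from the umbo, so 416 − 226 = 190 growth increments formed after it.
The growth increment at the ventral margin is 1917 CE, so the spawning break dates to 1917 − 190 = 1727 CE.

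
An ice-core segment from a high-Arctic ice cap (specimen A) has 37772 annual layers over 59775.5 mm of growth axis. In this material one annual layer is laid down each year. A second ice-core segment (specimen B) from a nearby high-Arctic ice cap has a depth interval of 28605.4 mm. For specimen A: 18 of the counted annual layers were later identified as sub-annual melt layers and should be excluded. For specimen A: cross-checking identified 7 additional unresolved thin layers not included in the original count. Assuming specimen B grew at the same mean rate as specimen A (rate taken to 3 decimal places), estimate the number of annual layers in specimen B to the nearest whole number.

Specimen A: adjusted count: 37772 − 18 + 7 = 37761 annual layers.
A: Mean rate = 59775.5 mm / 37761 years ≈ 1.583 mm/year.
For B, 28605.4 / 1.583 = 18070.37 years ≈ 18070 annual layers.

18070 annual layers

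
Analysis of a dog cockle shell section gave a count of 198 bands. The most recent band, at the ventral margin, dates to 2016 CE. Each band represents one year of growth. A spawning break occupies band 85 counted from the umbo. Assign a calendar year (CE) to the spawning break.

1903 CE

198 − 85 = 113 bands lie beyond the spawning break toward the ventral margin.
2016 − 113 = 1903 CE.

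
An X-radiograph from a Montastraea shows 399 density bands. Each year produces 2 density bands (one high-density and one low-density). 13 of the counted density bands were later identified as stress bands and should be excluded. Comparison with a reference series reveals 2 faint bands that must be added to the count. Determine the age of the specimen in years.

194 years

Correcting the raw count gives 399 − 13 + 2 = 388 true density bands.
With 2 density bands per year, 388 / 2 = 194 years.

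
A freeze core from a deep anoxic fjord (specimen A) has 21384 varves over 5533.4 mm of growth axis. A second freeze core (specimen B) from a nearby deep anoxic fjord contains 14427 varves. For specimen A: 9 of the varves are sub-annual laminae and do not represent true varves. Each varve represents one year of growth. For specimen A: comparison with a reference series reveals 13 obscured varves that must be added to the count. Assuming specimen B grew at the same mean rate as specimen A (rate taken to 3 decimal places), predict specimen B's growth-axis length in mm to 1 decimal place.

3736.6 mm

Specimen A: true varve count = 21384 − 9 + 13 = 21388.
A: 5533.4 mm over 21388 years gives 5533.4 / 21388 ≈ 0.259 mm per year.
For B, 0.259 mm/year × 14427 years = 3736.6 mm.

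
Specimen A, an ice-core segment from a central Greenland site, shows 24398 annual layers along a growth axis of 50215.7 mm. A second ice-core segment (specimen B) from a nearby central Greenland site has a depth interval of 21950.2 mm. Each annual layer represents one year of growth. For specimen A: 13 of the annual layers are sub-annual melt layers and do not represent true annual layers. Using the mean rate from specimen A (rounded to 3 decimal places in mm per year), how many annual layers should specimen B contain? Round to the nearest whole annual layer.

10661 annual layers

Specimen A: adjusted count: 24398 − 13 = 24385 annual layers.
A: Extension rate ≈ 50215.7 / 24385 = 2.059 mm/year.
Specimen B: 21950.2 mm / 2.059 mm per year = 10660.61 years ≈ 10661 annual layers.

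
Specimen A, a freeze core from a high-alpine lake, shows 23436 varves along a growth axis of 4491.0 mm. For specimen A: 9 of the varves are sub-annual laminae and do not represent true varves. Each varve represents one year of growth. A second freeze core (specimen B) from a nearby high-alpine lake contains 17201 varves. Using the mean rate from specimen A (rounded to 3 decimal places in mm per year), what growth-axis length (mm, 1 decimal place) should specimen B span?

3302.6 mm

Specimen A: true varve count = 23436 − 9 = 23427.
A: 4491.0 mm over 23427 years gives 4491.0 / 23427 ≈ 0.192 mm per year.
Length of B = 0.192 × 17201 = 3302.6 mm.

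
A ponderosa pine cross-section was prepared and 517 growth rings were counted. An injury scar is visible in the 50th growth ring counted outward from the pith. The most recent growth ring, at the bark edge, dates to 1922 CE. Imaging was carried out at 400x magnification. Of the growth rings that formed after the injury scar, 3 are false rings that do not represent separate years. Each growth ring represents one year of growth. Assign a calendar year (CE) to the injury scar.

1458 CE

517 − 50 = 467 growth rings lie beyond the injury scar toward the bark edge.
Excluding 3 false growth rings: 467 − 3 = 464.
1922 − 464 = 1458 CE.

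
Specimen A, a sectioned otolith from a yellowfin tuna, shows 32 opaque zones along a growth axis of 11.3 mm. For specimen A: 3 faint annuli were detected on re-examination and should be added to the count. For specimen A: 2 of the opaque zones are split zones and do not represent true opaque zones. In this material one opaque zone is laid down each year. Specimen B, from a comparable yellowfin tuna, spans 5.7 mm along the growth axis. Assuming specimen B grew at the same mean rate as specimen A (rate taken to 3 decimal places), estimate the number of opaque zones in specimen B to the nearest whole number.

Specimen A: true opaque zone count = 32 − 2 + 3 = 33.
A: Extension rate ≈ 11.3 / 33 = 0.342 mm/year.
Specimen B: 5.7 mm / 0.342 mm per year = 16.67 years ≈ 17 opaque zones.

17 opaque zones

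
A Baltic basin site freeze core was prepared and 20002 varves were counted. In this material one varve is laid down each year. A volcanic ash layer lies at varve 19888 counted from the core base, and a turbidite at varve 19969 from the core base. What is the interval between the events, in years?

81 years

The two markers are separated by 19969 − 19888 = 81 varves.
At one varve per year, 81 years elapsed between them.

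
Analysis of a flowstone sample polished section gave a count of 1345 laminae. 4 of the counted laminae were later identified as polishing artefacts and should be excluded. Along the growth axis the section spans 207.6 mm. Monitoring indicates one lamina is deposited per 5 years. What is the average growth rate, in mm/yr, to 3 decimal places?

True lamina count = 1345 − 4 = 1341.
At 5 years per lamina, 1341 × 5 = 6705 years.
207.6 mm over 6705 years gives 207.6 / 6705 ≈ 0.031 mm/yr.

0.031 mm/yr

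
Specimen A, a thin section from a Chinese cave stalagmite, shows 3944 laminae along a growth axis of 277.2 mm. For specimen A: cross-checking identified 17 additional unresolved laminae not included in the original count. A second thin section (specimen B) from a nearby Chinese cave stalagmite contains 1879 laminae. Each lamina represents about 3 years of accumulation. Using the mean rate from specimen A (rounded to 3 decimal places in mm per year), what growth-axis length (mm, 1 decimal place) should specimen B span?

Specimen A: after corrections the count is 3944 + 17 = 3961 laminae.
Specimen A: at 3 years per lamina, 3961 × 3 = 11883 years.
A: Extension rate ≈ 277.2 / 11883 = 0.023 mm/yr.
Specimen B: 1879 laminae at 3 years each span 1879 × 3 = 5637 years. Length of B = 0.023 × 5637 = 129.7 mm.

129.7 mm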